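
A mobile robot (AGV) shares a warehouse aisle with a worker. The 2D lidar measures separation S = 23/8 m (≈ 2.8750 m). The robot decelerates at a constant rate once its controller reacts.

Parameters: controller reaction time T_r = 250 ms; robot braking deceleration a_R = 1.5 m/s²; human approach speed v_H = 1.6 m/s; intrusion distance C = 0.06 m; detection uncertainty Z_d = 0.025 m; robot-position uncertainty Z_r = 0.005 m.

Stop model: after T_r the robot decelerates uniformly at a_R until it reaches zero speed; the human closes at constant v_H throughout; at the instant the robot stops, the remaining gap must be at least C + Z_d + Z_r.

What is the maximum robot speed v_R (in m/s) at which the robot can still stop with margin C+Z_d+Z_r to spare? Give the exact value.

at the boundary: (1/3)·v² + (79/60)·v + (-477/200) = 0
  disc = (79/60)² − 4·(1/3)·(-477/200) = 17689/3600 ; √disc = 133/60
  v_R = (−(79/60) + 133/60) / (2·(1/3)) = 27/20 m/s
check:
braking lasts T_s = (27/20)/(3/2) = 0.9000 s
robot covers v_R·T_r = 1.3500·0.2500 = 0.3375 m before braking
braking distance = 1.3500²/(2·1.5000) = 0.6075 m
human over T_r+T_s: 1.6000·(0.2500+0.9000) = 1.8400 m
margins: 0.0600+0.0250+0.0050 = 0.0900 m
sum ≈ 0.3375+0.6075+1.8400+0.0900 ≈ 2.8750 m = S ✓

v_R_max = 27/20 m/s = 1.3500 m/s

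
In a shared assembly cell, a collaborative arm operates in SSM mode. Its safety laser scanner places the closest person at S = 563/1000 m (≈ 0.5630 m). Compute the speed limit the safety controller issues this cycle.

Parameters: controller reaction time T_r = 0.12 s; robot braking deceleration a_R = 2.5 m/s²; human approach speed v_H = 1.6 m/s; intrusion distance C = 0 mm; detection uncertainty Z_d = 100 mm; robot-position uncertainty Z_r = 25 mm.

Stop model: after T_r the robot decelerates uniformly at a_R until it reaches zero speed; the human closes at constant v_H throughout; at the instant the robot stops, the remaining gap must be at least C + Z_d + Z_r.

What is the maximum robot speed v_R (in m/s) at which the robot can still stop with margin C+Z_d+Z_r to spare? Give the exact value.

quadratic (1/5)·v² + (19/25)·v + (-123/500) = 0
  disc = (19/25)² − 4·(1/5)·(-123/500) = 484/625 ; √disc = 22/25
  v_R = (−(19/25) + 22/25) / (2·(1/5)) = 3/10 m/s
check:
braking lasts T_s = (3/10)/(5/2) = 0.1200 s
robot in T_r: 0.3000·0.1200 = 0.0360 m
robot covers 0.3000·0.1200 − ½·2.5000·0.1200² = 0.0180 m while stopping
human over T_r+T_s: 1.6000·(0.1200+0.1200) = 0.3840 m
margins: 0.0000+0.1000+0.0250 = 0.1250 m
sum ≈ 0.0360+0.0180+0.3840+0.1250 ≈ 0.5630 m = S ✓

v_R_max = 3/10 m/s = 0.3000 m/s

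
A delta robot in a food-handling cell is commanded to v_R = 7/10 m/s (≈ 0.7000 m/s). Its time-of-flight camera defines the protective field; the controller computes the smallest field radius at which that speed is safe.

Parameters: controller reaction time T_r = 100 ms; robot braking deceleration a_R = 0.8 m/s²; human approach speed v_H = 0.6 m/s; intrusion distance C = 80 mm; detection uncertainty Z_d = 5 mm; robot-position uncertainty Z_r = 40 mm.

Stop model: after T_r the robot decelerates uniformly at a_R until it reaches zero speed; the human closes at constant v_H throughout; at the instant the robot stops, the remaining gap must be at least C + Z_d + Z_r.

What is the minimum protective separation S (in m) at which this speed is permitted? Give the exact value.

T_s = v_R/a_R = (7/10)/(4/5) = 0.8750 s
robot covers v_R·T_r = 0.7000·0.1000 = 0.0700 m before braking
robot under decel: 0.7000²/(2·0.8000) = 0.3063 m
human closes 0.6000·0.9750 = 0.5850 m
margins: 0.0800+0.0050+0.0400 = 0.1250 m
S_min ≈ 0.0700+0.3063+0.5850+0.1250  ⇒  S_min = 869/800 m

S_min = 869/800 m = 1.0862 m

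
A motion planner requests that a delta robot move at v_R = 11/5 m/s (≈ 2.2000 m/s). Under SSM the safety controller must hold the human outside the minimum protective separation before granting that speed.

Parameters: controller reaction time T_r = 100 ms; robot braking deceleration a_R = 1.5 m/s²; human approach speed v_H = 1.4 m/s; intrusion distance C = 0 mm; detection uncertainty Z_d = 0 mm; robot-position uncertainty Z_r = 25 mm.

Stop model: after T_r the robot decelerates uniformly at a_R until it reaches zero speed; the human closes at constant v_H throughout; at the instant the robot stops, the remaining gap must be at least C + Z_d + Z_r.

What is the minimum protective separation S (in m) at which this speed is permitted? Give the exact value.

braking lasts T_s = (11/5)/(3/2) = 1.4667 s
reaction-phase robot travel = 2.2000·0.1000 = 0.2200 m
robot under decel: 2.2000²/(2·1.5000) = 1.6133 m
person approaches 1.4000·(0.1000+1.4667) = 2.1933 m
margins: 0.0000+0.0000+0.0250 = 0.0250 m
S_min ≈ 0.2200+1.6133+2.1933+0.0250  ⇒  S_min = 2431/600 m

S_min = 2431/600 m = 4.0517 m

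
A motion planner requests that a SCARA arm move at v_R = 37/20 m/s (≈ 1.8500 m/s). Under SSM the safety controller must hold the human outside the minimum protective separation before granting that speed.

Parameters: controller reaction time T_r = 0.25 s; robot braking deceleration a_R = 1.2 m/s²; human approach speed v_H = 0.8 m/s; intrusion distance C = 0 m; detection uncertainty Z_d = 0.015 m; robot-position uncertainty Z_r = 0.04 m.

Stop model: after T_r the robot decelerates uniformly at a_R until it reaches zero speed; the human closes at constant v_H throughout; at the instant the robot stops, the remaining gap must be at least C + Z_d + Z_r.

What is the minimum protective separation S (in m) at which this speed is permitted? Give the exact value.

braking lasts T_s = (37/20)/(6/5) = 1.5417 s
reaction-phase robot travel = 1.8500·0.2500 = 0.4625 m
braking distance = 1.8500²/(2·1.2000) = 1.4260 m
human over T_r+T_s: 0.8000·(0.2500+1.5417) = 1.4333 m
C+Z_d+Z_r = 0.0000+0.0150+0.0400 = 0.0550 m
S_min ≈ 0.4625+1.4260+1.4333+0.0550  ⇒  S_min = 5403/1600 m

S_min = 5403/1600 m = 3.3769 m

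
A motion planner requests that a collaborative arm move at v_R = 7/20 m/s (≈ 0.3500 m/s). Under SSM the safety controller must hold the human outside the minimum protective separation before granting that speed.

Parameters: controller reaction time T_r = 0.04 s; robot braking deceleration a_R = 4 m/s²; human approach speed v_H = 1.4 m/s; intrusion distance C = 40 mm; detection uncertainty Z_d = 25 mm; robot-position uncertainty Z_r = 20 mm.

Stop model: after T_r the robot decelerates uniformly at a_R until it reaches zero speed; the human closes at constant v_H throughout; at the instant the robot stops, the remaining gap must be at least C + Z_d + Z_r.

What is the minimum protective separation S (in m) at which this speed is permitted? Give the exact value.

stop time T_s = (7/20)/4 = 0.0875 s
robot in T_r: 0.3500·0.0400 = 0.0140 m
robot under decel: 0.3500²/(2·4.0000) = 0.0153 m
human closes 1.4000·0.1275 = 0.1785 m
margins: 0.0400+0.0250+0.0200 = 0.0850 m
S_min ≈ 0.0140+0.0153+0.1785+0.0850  ⇒  S_min = 937/3200 m

S_min = 937/3200 m = 0.2928 m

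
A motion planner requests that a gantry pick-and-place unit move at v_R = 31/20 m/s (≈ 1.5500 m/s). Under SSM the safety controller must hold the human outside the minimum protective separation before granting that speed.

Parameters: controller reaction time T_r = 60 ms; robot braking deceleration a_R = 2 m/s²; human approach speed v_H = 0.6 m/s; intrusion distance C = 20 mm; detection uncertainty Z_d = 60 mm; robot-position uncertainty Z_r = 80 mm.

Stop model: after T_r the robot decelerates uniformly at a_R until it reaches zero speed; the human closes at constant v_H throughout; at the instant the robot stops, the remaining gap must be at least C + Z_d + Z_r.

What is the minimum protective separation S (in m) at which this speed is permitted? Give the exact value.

S_min = 10837/8000 m = 1.3546 m

T_s = v_R/a_R = (31/20)/2 = 0.7750 s
robot covers v_R·T_r = 1.5500·0.0600 = 0.0930 m before braking
braking distance = 1.5500²/(2·2.0000) = 0.6006 m
person approaches 0.6000·(0.0600+0.7750) = 0.5010 m
C+Z_d+Z_r = 0.0200+0.0600+0.0800 = 0.1600 m
S_min ≈ 0.0930+0.6006+0.5010+0.1600  ⇒  S_min = 10837/8000 m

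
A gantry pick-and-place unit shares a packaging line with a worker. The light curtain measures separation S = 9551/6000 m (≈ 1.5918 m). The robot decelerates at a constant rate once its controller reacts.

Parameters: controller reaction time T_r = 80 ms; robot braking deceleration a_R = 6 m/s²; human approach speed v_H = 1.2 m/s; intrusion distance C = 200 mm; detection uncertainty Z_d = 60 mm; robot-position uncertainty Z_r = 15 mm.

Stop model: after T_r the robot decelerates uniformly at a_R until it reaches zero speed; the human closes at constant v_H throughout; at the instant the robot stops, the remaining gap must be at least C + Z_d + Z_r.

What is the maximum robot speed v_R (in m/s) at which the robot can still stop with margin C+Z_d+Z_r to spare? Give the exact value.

v_R_max = 5/2 m/s = 2.5000 m/s

at the boundary: (1/12)·v² + (7/25)·v + (-293/240) = 0
  disc = (7/25)² − 4·(1/12)·(-293/240) = 43681/90000 ; √disc = 209/300
  v_R = (−(7/25) + 209/300) / (2·(1/12)) = 5/2 m/s
check:
braking lasts T_s = (5/2)/6 = 0.4167 s
robot in T_r: 2.5000·0.0800 = 0.2000 m
braking distance = 2.5000²/(2·6.0000) = 0.5208 m
human closes 1.2000·0.4967 = 0.5960 m
residual clearance needed = 0.2000+0.0600+0.0150 = 0.2750 m
sum ≈ 0.2000+0.5208+0.5960+0.2750 ≈ 1.5918 m = S ✓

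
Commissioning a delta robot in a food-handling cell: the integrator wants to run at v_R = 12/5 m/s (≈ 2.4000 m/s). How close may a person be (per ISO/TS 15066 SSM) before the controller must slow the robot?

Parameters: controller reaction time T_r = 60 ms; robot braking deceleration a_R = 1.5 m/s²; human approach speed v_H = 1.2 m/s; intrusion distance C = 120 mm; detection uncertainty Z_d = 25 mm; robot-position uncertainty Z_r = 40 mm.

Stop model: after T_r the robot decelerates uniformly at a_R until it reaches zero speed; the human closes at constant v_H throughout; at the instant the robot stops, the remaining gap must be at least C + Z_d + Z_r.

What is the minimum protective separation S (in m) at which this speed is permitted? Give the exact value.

stop time T_s = (12/5)/(3/2) = 1.6000 s
reaction-phase robot travel = 2.4000·0.0600 = 0.1440 m
braking distance = 2.4000²/(2·1.5000) = 1.9200 m
human closes 1.2000·1.6600 = 1.9920 m
residual clearance needed = 0.1200+0.0250+0.0400 = 0.1850 m
S_min ≈ 0.1440+1.9200+1.9920+0.1850  ⇒  S_min = 4241/1000 m

S_min = 4241/1000 m = 4.2410 m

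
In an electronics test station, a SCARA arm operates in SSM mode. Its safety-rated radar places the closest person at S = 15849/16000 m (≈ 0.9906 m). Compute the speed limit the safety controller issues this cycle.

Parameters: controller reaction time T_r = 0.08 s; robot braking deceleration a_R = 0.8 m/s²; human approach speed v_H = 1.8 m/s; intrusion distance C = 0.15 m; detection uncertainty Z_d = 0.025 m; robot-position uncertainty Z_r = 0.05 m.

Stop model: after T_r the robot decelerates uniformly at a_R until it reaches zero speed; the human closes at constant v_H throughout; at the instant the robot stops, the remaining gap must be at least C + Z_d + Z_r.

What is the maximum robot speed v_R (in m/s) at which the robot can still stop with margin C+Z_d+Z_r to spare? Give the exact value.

at the boundary: (5/8)·v² + (233/100)·v + (-1989/3200) = 0
  disc = (233/100)² − 4·(5/8)·(-1989/3200) = 1117249/160000 ; √disc = 1057/400
  v_R = (−(233/100) + 1057/400) / (2·(5/8)) = 1/4 m/s
check:
T_s = v_R/a_R = (1/4)/(4/5) = 0.3125 s
robot covers v_R·T_r = 0.2500·0.0800 = 0.0200 m before braking
robot covers 0.2500·0.3125 − ½·0.8000·0.3125² = 0.0391 m while stopping
person approaches 1.8000·(0.0800+0.3125) = 0.7065 m
residual clearance needed = 0.1500+0.0250+0.0500 = 0.2250 m
sum ≈ 0.0200+0.0391+0.7065+0.2250 ≈ 0.9906 m = S ✓

v_R_max = 1/4 m/s = 0.2500 m/s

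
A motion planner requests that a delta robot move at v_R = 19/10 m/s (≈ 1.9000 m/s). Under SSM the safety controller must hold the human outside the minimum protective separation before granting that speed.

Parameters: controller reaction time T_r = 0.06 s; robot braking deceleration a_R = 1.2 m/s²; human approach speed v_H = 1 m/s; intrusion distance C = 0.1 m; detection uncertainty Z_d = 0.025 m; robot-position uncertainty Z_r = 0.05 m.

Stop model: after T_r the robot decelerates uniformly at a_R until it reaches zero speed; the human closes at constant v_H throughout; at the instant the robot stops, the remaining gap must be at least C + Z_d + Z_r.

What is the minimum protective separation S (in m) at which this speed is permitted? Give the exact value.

stop time T_s = (19/10)/(6/5) = 1.5833 s
robot in T_r: 1.9000·0.0600 = 0.1140 m
robot under decel: 1.9000²/(2·1.2000) = 1.5042 m
person approaches 1.0000·(0.0600+1.5833) = 1.6433 m
C+Z_d+Z_r = 0.1000+0.0250+0.0500 = 0.1750 m
S_min ≈ 0.1140+1.5042+1.6433+0.1750  ⇒  S_min = 6873/2000 m

S_min = 6873/2000 m = 3.4365 m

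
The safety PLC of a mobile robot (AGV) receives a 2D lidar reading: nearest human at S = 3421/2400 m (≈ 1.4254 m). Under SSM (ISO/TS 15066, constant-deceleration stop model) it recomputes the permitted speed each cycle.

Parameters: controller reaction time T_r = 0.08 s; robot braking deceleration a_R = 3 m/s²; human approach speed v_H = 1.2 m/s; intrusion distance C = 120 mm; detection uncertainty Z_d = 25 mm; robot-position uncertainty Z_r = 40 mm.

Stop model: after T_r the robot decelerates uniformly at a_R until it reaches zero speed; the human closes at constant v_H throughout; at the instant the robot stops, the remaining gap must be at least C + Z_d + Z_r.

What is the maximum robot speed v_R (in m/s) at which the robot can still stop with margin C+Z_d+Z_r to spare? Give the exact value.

v_R_max = 31/20 m/s = 1.5500 m/s

at the boundary: (1/6)·v² + (12/25)·v + (-13733/12000) = 0
  disc = (12/25)² − 4·(1/6)·(-13733/12000) = 89401/90000 ; √disc = 299/300
  v_R = (−(12/25) + 299/300) / (2·(1/6)) = 31/20 m/s
check:
braking lasts T_s = (31/20)/3 = 0.5167 s
robot in T_r: 1.5500·0.0800 = 0.1240 m
robot covers 1.5500·0.5167 − ½·3.0000·0.5167² = 0.4004 m while stopping
human closes 1.2000·0.5967 = 0.7160 m
C+Z_d+Z_r = 0.1200+0.0250+0.0400 = 0.1850 m
sum ≈ 0.1240+0.4004+0.7160+0.1850 ≈ 1.4254 m = S ✓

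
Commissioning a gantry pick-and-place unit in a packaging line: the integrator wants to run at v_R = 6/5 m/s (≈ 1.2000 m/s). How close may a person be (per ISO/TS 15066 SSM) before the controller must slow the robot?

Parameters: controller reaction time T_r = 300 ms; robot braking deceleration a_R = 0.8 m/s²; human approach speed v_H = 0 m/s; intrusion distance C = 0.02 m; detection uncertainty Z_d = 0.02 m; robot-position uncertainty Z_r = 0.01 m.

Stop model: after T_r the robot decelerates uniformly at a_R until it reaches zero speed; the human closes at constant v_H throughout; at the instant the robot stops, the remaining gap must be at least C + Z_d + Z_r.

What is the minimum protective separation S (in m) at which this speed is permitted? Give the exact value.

S_min = 131/100 m = 1.3100 m

braking lasts T_s = (6/5)/(4/5) = 1.5000 s
reaction-phase robot travel = 1.2000·0.3000 = 0.3600 m
robot covers 1.2000·1.5000 − ½·0.8000·1.5000² = 0.9000 m while stopping
human over T_r+T_s: 0.0000·(0.3000+1.5000) = 0.0000 m
residual clearance needed = 0.0200+0.0200+0.0100 = 0.0500 m
S_min ≈ 0.3600+0.9000+0.0000+0.0500  ⇒  S_min = 131/100 m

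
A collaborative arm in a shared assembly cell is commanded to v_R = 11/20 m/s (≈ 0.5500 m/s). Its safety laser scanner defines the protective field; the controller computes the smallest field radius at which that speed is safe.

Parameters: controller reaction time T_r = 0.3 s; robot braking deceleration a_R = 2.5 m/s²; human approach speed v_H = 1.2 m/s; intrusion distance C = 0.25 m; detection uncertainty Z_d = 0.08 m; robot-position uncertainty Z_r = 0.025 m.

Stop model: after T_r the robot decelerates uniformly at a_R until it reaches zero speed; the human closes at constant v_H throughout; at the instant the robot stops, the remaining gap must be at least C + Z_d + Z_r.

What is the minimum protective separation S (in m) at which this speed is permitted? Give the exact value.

S_min = 2409/2000 m = 1.2045 m

T_s = v_R/a_R = (11/20)/(5/2) = 0.2200 s
reaction-phase robot travel = 0.5500·0.3000 = 0.1650 m
braking distance = 0.5500²/(2·2.5000) = 0.0605 m
human over T_r+T_s: 1.2000·(0.3000+0.2200) = 0.6240 m
margins: 0.2500+0.0800+0.0250 = 0.3550 m
S_min ≈ 0.1650+0.0605+0.6240+0.3550  ⇒  S_min = 2409/2000 m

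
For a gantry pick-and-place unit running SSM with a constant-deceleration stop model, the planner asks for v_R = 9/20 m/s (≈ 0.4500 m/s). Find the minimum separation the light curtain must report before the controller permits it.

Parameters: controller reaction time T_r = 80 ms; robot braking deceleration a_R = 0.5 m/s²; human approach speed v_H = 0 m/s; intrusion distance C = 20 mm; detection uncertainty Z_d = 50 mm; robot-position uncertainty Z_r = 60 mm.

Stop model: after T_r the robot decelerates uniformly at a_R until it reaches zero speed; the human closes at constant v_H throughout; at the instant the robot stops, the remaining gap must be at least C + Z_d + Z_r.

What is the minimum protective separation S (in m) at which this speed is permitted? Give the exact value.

S_min = 737/2000 m = 0.3685 m

T_s = v_R/a_R = (9/20)/(1/2) = 0.9000 s
robot in T_r: 0.4500·0.0800 = 0.0360 m
robot under decel: 0.4500²/(2·0.5000) = 0.2025 m
human over T_r+T_s: 0.0000·(0.0800+0.9000) = 0.0000 m
residual clearance needed = 0.0200+0.0500+0.0600 = 0.1300 m
S_min ≈ 0.0360+0.2025+0.0000+0.1300  ⇒  S_min = 737/2000 m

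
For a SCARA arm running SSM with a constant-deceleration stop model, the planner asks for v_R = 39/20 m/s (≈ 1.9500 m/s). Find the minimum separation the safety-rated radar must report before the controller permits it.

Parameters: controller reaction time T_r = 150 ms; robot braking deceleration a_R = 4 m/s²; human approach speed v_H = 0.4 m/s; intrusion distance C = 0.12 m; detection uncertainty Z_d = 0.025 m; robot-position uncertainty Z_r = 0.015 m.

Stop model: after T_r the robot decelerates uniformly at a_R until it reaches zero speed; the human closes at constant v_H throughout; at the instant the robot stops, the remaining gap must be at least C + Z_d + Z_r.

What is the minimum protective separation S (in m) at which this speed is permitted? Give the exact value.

stop time T_s = (39/20)/4 = 0.4875 s
robot in T_r: 1.9500·0.1500 = 0.2925 m
braking distance = 1.9500²/(2·4.0000) = 0.4753 m
human over T_r+T_s: 0.4000·(0.1500+0.4875) = 0.2550 m
margins: 0.1200+0.0250+0.0150 = 0.1600 m
S_min ≈ 0.2925+0.4753+0.2550+0.1600  ⇒  S_min = 757/640 m

S_min = 757/640 m = 1.1828 m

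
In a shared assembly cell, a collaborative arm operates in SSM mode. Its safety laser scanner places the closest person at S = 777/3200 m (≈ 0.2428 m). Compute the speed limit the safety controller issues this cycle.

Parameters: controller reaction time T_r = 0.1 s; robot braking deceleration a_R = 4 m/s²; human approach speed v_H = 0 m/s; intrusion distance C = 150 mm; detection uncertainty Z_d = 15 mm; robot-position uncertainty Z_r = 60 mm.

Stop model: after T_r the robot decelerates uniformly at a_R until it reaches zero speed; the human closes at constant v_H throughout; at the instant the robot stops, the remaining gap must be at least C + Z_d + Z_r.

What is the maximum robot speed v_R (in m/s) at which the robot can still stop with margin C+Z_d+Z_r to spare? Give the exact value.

v_R_max = 3/20 m/s = 0.1500 m/s

collect terms ⇒ (1/8)·v_R² + (1/10)·v_R + (-57/3200) = 0
  disc = (1/10)² − 4·(1/8)·(-57/3200) = 121/6400 ; √disc = 11/80
  v_R = (−(1/10) + 11/80) / (2·(1/8)) = 3/20 m/s
check:
T_s = v_R/a_R = (3/20)/4 = 0.0375 s
robot covers v_R·T_r = 0.1500·0.1000 = 0.0150 m before braking
robot under decel: 0.1500²/(2·4.0000) = 0.0028 m
person approaches 0.0000·(0.1000+0.0375) = 0.0000 m
C+Z_d+Z_r = 0.1500+0.0150+0.0600 = 0.2250 m
sum ≈ 0.0150+0.0028+0.0000+0.2250 ≈ 0.2428 m = S ✓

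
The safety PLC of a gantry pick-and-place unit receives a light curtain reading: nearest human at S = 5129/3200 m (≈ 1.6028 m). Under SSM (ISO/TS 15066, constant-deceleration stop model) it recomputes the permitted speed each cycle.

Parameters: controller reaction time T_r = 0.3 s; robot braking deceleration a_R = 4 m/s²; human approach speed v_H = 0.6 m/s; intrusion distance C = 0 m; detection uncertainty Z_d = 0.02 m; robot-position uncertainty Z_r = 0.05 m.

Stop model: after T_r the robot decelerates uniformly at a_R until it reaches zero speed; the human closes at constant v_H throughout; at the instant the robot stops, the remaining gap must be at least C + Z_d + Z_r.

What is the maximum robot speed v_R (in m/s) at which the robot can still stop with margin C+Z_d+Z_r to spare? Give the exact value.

at the boundary: (1/8)·v² + (9/20)·v + (-4329/3200) = 0
  disc = (9/20)² − 4·(1/8)·(-4329/3200) = 225/256 ; √disc = 15/16
  v_R = (−(9/20) + 15/16) / (2·(1/8)) = 39/20 m/s
check:
stop time T_s = (39/20)/4 = 0.4875 s
robot covers v_R·T_r = 1.9500·0.3000 = 0.5850 m before braking
braking distance = 1.9500²/(2·4.0000) = 0.4753 m
person approaches 0.6000·(0.3000+0.4875) = 0.4725 m
residual clearance needed = 0.0000+0.0200+0.0500 = 0.0700 m
sum ≈ 0.5850+0.4753+0.4725+0.0700 ≈ 1.6028 m = S ✓

v_R_max = 39/20 m/s = 1.9500 m/s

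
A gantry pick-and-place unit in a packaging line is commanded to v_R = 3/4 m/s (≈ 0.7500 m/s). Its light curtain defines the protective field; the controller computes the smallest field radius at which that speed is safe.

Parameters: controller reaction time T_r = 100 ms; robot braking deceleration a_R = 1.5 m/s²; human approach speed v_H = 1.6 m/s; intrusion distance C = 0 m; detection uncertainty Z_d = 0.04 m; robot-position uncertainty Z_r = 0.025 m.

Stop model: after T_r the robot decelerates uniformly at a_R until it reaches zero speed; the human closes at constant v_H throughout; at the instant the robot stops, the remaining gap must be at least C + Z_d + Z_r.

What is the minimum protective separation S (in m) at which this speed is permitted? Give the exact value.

T_s = v_R/a_R = (3/4)/(3/2) = 0.5000 s
robot in T_r: 0.7500·0.1000 = 0.0750 m
robot covers 0.7500·0.5000 − ½·1.5000·0.5000² = 0.1875 m while stopping
human over T_r+T_s: 1.6000·(0.1000+0.5000) = 0.9600 m
residual clearance needed = 0.0000+0.0400+0.0250 = 0.0650 m
S_min ≈ 0.0750+0.1875+0.9600+0.0650  ⇒  S_min = 103/80 m

S_min = 103/80 m = 1.2875 m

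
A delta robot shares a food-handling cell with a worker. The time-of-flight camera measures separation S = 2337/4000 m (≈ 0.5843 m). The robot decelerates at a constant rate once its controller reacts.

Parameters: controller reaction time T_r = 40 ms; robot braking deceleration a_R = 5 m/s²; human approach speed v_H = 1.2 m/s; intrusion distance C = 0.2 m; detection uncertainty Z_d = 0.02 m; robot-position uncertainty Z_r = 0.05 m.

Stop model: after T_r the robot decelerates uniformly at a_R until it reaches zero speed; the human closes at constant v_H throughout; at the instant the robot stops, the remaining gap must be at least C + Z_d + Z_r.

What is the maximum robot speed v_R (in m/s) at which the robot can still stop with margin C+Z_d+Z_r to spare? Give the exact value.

v_R_max = 3/4 m/s = 0.7500 m/s

quadratic (1/10)·v² + (7/25)·v + (-213/800) = 0
  disc = (7/25)² − 4·(1/10)·(-213/800) = 1849/10000 ; √disc = 43/100
  v_R = (−(7/25) + 43/100) / (2·(1/10)) = 3/4 m/s
check:
stop time T_s = (3/4)/5 = 0.1500 s
robot covers v_R·T_r = 0.7500·0.0400 = 0.0300 m before braking
robot covers 0.7500·0.1500 − ½·5.0000·0.1500² = 0.0563 m while stopping
human closes 1.2000·0.1900 = 0.2280 m
margins: 0.2000+0.0200+0.0500 = 0.2700 m
sum ≈ 0.0300+0.0563+0.2280+0.2700 ≈ 0.5843 m = S ✓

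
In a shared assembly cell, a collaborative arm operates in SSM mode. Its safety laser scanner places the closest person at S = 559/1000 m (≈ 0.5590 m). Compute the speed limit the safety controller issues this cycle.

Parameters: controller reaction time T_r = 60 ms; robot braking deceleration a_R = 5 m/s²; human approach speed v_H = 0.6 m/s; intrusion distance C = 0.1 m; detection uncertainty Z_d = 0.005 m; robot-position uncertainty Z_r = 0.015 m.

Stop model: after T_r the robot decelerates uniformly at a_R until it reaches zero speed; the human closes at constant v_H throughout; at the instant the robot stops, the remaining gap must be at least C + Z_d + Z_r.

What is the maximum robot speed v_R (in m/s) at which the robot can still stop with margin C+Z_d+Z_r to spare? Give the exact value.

quadratic (1/10)·v² + (9/50)·v + (-403/1000) = 0
  disc = (9/50)² − 4·(1/10)·(-403/1000) = 121/625 ; √disc = 11/25
  v_R = (−(9/50) + 11/25) / (2·(1/10)) = 13/10 m/s
check:
stop time T_s = (13/10)/5 = 0.2600 s
robot covers v_R·T_r = 1.3000·0.0600 = 0.0780 m before braking
robot covers 1.3000·0.2600 − ½·5.0000·0.2600² = 0.1690 m while stopping
human closes 0.6000·0.3200 = 0.1920 m
C+Z_d+Z_r = 0.1000+0.0050+0.0150 = 0.1200 m
sum ≈ 0.0780+0.1690+0.1920+0.1200 ≈ 0.5590 m = S ✓

v_R_max = 13/10 m/s = 1.3000 m/s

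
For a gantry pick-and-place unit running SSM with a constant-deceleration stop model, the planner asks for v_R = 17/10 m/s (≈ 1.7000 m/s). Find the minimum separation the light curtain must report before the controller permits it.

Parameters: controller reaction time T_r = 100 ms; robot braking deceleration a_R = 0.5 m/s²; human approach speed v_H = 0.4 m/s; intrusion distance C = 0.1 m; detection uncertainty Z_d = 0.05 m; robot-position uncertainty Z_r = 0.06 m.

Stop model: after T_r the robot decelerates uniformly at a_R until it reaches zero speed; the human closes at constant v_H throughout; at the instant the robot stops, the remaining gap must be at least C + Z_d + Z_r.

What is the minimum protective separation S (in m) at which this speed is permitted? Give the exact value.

T_s = v_R/a_R = (17/10)/(1/2) = 3.4000 s
robot covers v_R·T_r = 1.7000·0.1000 = 0.1700 m before braking
robot covers 1.7000·3.4000 − ½·0.5000·3.4000² = 2.8900 m while stopping
person approaches 0.4000·(0.1000+3.4000) = 1.4000 m
C+Z_d+Z_r = 0.1000+0.0500+0.0600 = 0.2100 m
S_min ≈ 0.1700+2.8900+1.4000+0.2100  ⇒  S_min = 467/100 m

S_min = 467/100 m = 4.6700 m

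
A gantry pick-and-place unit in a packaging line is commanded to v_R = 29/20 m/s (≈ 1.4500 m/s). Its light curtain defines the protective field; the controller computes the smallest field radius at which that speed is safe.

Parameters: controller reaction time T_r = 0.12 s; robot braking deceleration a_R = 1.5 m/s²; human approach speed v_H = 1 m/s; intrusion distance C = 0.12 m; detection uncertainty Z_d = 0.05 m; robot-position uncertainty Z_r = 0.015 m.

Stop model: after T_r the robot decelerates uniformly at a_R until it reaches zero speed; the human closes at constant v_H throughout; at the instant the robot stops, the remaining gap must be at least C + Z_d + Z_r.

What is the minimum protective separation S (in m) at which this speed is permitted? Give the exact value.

S_min = 4293/2000 m = 2.1465 m

T_s = v_R/a_R = (29/20)/(3/2) = 0.9667 s
reaction-phase robot travel = 1.4500·0.1200 = 0.1740 m
braking distance = 1.4500²/(2·1.5000) = 0.7008 m
human closes 1.0000·1.0867 = 1.0867 m
margins: 0.1200+0.0500+0.0150 = 0.1850 m
S_min ≈ 0.1740+0.7008+1.0867+0.1850  ⇒  S_min = 4293/2000 m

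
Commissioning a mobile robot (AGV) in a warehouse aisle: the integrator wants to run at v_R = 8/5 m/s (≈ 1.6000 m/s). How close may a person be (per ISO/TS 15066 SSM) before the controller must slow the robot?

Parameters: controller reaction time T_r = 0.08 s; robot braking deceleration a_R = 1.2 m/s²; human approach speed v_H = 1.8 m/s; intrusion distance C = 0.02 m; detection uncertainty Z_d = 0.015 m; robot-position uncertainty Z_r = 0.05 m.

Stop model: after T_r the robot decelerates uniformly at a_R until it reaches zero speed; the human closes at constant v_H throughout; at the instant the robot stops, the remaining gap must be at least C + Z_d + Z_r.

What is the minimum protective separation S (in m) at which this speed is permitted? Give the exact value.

S_min = 11471/3000 m = 3.8237 m

T_s = v_R/a_R = (8/5)/(6/5) = 1.3333 s
robot covers v_R·T_r = 1.6000·0.0800 = 0.1280 m before braking
robot under decel: 1.6000²/(2·1.2000) = 1.0667 m
human closes 1.8000·1.4133 = 2.5440 m
margins: 0.0200+0.0150+0.0500 = 0.0850 m
S_min ≈ 0.1280+1.0667+2.5440+0.0850  ⇒  S_min = 11471/3000 m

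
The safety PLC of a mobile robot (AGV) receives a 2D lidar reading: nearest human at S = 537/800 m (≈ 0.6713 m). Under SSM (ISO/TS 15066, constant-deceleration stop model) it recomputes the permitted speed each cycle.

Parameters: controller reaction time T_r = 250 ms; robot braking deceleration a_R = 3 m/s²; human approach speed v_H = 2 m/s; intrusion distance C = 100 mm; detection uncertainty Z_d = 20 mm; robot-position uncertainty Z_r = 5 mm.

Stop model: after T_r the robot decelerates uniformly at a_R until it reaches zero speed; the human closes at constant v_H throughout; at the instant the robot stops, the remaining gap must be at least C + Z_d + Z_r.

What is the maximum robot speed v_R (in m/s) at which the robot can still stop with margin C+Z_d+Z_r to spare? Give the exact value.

at the boundary: (1/6)·v² + (11/12)·v + (-37/800) = 0
  disc = (11/12)² − 4·(1/6)·(-37/800) = 196/225 ; √disc = 14/15
  v_R = (−(11/12) + 14/15) / (2·(1/6)) = 1/20 m/s
check:
braking lasts T_s = (1/20)/3 = 0.0167 s
robot in T_r: 0.0500·0.2500 = 0.0125 m
braking distance = 0.0500²/(2·3.0000) = 0.0004 m
person approaches 2.0000·(0.2500+0.0167) = 0.5333 m
margins: 0.1000+0.0200+0.0050 = 0.1250 m
sum ≈ 0.0125+0.0004+0.5333+0.1250 ≈ 0.6713 m = S ✓

v_R_max = 1/20 m/s = 0.0500 m/s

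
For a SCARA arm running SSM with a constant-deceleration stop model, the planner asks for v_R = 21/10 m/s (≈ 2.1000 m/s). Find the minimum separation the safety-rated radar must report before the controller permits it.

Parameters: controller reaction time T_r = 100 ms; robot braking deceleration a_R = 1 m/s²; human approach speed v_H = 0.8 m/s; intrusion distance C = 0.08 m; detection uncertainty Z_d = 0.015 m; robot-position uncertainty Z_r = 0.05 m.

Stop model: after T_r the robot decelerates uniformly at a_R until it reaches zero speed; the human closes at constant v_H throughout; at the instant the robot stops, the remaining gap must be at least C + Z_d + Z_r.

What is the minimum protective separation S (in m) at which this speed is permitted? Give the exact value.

S_min = 108/25 m = 4.3200 m

stop time T_s = (21/10)/1 = 2.1000 s
reaction-phase robot travel = 2.1000·0.1000 = 0.2100 m
robot covers 2.1000·2.1000 − ½·1.0000·2.1000² = 2.2050 m while stopping
person approaches 0.8000·(0.1000+2.1000) = 1.7600 m
C+Z_d+Z_r = 0.0800+0.0150+0.0500 = 0.1450 m
S_min ≈ 0.2100+2.2050+1.7600+0.1450  ⇒  S_min = 108/25 m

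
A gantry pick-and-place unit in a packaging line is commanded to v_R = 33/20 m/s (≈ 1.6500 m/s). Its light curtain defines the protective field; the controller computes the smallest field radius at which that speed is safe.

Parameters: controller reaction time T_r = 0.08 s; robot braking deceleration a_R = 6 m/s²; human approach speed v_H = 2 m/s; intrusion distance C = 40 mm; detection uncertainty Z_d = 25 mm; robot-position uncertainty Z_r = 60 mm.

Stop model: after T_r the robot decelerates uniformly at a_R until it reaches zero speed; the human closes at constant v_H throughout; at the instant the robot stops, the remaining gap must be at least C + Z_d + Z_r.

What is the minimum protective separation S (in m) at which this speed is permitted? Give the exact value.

S_min = 9551/8000 m = 1.1939 m

T_s = v_R/a_R = (33/20)/6 = 0.2750 s
robot in T_r: 1.6500·0.0800 = 0.1320 m
braking distance = 1.6500²/(2·6.0000) = 0.2269 m
human over T_r+T_s: 2.0000·(0.0800+0.2750) = 0.7100 m
margins: 0.0400+0.0250+0.0600 = 0.1250 m
S_min ≈ 0.1320+0.2269+0.7100+0.1250  ⇒  S_min = 9551/8000 m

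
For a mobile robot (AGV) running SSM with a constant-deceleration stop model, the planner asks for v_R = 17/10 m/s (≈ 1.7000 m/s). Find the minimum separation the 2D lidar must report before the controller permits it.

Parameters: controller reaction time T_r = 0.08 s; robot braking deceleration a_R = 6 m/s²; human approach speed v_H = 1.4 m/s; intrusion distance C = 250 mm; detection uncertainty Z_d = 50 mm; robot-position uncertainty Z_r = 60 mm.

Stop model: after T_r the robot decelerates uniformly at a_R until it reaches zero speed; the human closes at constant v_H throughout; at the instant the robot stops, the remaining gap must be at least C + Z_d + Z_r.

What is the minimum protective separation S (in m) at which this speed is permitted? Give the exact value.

S_min = 2491/2000 m = 1.2455 m

stop time T_s = (17/10)/6 = 0.2833 s
robot in T_r: 1.7000·0.0800 = 0.1360 m
braking distance = 1.7000²/(2·6.0000) = 0.2408 m
human closes 1.4000·0.3633 = 0.5087 m
C+Z_d+Z_r = 0.2500+0.0500+0.0600 = 0.3600 m
S_min ≈ 0.1360+0.2408+0.5087+0.3600  ⇒  S_min = 2491/2000 m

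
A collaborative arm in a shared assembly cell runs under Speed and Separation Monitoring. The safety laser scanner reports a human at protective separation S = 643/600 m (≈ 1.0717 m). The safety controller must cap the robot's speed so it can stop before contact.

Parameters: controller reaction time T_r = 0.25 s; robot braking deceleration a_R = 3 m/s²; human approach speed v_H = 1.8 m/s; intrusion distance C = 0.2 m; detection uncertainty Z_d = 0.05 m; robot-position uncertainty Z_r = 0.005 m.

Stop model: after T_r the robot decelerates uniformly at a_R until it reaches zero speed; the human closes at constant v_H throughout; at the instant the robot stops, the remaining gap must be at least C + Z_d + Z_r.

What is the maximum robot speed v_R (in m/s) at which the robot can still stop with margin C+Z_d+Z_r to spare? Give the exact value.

at the boundary: (1/6)·v² + (17/20)·v + (-11/30) = 0
  disc = (17/20)² − 4·(1/6)·(-11/30) = 3481/3600 ; √disc = 59/60
  v_R = (−(17/20) + 59/60) / (2·(1/6)) = 2/5 m/s
check:
braking lasts T_s = (2/5)/3 = 0.1333 s
robot covers v_R·T_r = 0.4000·0.2500 = 0.1000 m before braking
robot under decel: 0.4000²/(2·3.0000) = 0.0267 m
person approaches 1.8000·(0.2500+0.1333) = 0.6900 m
margins: 0.2000+0.0500+0.0050 = 0.2550 m
sum ≈ 0.1000+0.0267+0.6900+0.2550 ≈ 1.0717 m = S ✓

v_R_max = 2/5 m/s = 0.4000 m/s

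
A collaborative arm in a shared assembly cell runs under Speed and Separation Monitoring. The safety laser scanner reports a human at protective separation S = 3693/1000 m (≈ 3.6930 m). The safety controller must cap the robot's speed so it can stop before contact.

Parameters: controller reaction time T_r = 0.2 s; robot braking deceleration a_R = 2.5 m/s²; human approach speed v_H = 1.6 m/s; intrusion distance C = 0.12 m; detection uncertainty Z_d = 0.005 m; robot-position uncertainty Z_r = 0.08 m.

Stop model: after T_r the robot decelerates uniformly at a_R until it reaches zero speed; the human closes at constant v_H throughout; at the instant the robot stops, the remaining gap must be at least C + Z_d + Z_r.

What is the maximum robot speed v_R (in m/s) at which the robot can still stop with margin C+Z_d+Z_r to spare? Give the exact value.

collect terms ⇒ (1/5)·v_R² + (21/25)·v_R + (-396/125) = 0
  disc = (21/25)² − 4·(1/5)·(-396/125) = 81/25 ; √disc = 9/5
  v_R = (−(21/25) + 9/5) / (2·(1/5)) = 12/5 m/s
check:
stop time T_s = (12/5)/(5/2) = 0.9600 s
reaction-phase robot travel = 2.4000·0.2000 = 0.4800 m
robot under decel: 2.4000²/(2·2.5000) = 1.1520 m
human closes 1.6000·1.1600 = 1.8560 m
residual clearance needed = 0.1200+0.0050+0.0800 = 0.2050 m
sum ≈ 0.4800+1.1520+1.8560+0.2050 ≈ 3.6930 m = S ✓

v_R_max = 12/5 m/s = 2.4000 m/s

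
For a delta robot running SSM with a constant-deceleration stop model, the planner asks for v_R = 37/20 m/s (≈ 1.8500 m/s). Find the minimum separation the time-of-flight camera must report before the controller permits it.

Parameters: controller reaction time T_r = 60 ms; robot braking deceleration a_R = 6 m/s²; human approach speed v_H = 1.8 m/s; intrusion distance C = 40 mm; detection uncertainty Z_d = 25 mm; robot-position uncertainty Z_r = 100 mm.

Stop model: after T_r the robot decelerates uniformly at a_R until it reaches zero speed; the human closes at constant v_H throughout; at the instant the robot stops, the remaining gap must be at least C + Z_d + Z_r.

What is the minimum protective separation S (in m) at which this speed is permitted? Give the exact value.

S_min = 29381/24000 m = 1.2242 m

stop time T_s = (37/20)/6 = 0.3083 s
robot covers v_R·T_r = 1.8500·0.0600 = 0.1110 m before braking
robot under decel: 1.8500²/(2·6.0000) = 0.2852 m
human over T_r+T_s: 1.8000·(0.0600+0.3083) = 0.6630 m
C+Z_d+Z_r = 0.0400+0.0250+0.1000 = 0.1650 m
S_min ≈ 0.1110+0.2852+0.6630+0.1650  ⇒  S_min = 29381/24000 m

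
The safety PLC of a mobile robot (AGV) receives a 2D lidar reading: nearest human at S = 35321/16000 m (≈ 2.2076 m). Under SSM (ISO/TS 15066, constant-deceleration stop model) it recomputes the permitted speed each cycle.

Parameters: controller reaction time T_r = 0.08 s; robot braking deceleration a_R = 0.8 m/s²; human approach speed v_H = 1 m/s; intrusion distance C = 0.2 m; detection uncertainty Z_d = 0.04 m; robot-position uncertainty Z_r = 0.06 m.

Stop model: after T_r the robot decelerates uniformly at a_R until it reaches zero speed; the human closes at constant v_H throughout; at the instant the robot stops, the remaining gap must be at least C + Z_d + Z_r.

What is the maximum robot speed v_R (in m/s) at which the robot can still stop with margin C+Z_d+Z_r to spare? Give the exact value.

v_R_max = 19/20 m/s = 0.9500 m/s

collect terms ⇒ (5/8)·v_R² + (133/100)·v_R + (-29241/16000) = 0
  disc = (133/100)² − 4·(5/8)·(-29241/16000) = 1014049/160000 ; √disc = 1007/400
  v_R = (−(133/100) + 1007/400) / (2·(5/8)) = 19/20 m/s
check:
stop time T_s = (19/20)/(4/5) = 1.1875 s
reaction-phase robot travel = 0.9500·0.0800 = 0.0760 m
braking distance = 0.9500²/(2·0.8000) = 0.5641 m
human closes 1.0000·1.2675 = 1.2675 m
residual clearance needed = 0.2000+0.0400+0.0600 = 0.3000 m
sum ≈ 0.0760+0.5641+1.2675+0.3000 ≈ 2.2076 m = S ✓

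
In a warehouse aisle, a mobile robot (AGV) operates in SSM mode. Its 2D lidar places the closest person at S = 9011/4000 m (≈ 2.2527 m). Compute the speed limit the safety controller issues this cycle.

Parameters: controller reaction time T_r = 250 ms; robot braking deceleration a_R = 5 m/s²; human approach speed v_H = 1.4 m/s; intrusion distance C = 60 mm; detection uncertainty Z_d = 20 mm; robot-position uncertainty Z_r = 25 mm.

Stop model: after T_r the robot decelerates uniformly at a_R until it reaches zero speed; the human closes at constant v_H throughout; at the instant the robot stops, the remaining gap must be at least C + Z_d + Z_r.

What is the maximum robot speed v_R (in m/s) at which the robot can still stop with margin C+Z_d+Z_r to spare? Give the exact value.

v_R_max = 47/20 m/s = 2.3500 m/s

quadratic (1/10)·v² + (53/100)·v + (-7191/4000) = 0
  disc = (53/100)² − 4·(1/10)·(-7191/4000) = 1 ; √disc = 1
  v_R = (−(53/100) + 1) / (2·(1/10)) = 47/20 m/s
check:
T_s = v_R/a_R = (47/20)/5 = 0.4700 s
robot in T_r: 2.3500·0.2500 = 0.5875 m
robot under decel: 2.3500²/(2·5.0000) = 0.5523 m
human closes 1.4000·0.7200 = 1.0080 m
residual clearance needed = 0.0600+0.0200+0.0250 = 0.1050 m
sum ≈ 0.5875+0.5523+1.0080+0.1050 ≈ 2.2527 m = S ✓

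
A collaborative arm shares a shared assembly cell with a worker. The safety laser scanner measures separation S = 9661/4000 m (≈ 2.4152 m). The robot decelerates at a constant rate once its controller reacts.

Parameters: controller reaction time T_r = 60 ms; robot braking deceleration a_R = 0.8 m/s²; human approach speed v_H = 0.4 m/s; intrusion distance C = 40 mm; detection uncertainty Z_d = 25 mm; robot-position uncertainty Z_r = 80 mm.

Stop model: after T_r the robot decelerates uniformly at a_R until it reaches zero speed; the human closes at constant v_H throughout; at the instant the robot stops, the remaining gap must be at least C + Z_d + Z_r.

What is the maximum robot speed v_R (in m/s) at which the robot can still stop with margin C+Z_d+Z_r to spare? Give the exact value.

v_R_max = 3/2 m/s = 1.5000 m/s

quadratic (5/8)·v² + (14/25)·v + (-1797/800) = 0
  disc = (14/25)² − 4·(5/8)·(-1797/800) = 237169/40000 ; √disc = 487/200
  v_R = (−(14/25) + 487/200) / (2·(5/8)) = 3/2 m/s
check:
stop time T_s = (3/2)/(4/5) = 1.8750 s
robot in T_r: 1.5000·0.0600 = 0.0900 m
robot covers 1.5000·1.8750 − ½·0.8000·1.8750² = 1.4062 m while stopping
person approaches 0.4000·(0.0600+1.8750) = 0.7740 m
margins: 0.0400+0.0250+0.0800 = 0.1450 m
sum ≈ 0.0900+1.4062+0.7740+0.1450 ≈ 2.4152 m = S ✓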